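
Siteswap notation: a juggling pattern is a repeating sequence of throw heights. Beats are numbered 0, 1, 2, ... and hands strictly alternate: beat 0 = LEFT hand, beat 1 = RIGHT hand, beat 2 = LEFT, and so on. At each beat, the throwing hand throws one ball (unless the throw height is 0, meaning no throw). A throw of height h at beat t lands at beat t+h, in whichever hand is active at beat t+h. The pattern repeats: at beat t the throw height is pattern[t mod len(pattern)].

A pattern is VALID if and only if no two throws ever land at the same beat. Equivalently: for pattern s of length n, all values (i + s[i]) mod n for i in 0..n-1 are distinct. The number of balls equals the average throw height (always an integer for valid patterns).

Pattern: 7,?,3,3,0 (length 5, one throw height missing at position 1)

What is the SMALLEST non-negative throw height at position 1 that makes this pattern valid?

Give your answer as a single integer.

i=0: (0 + 7) mod 5 = 2
i=1: s[i]=? (unknown)
i=2: (2 + 3) mod 5 = 0
i=3: (3 + 3) mod 5 = 1
i=4: (4 + 0) mod 5 = 4
Known residues: [0, 1, 2, 4]; need a permutation of 0..4, so missing residue r = 3
Need (1 + s) mod 5 = 3; smallest s = (3 - 1) mod 5 = 2

Answer: 2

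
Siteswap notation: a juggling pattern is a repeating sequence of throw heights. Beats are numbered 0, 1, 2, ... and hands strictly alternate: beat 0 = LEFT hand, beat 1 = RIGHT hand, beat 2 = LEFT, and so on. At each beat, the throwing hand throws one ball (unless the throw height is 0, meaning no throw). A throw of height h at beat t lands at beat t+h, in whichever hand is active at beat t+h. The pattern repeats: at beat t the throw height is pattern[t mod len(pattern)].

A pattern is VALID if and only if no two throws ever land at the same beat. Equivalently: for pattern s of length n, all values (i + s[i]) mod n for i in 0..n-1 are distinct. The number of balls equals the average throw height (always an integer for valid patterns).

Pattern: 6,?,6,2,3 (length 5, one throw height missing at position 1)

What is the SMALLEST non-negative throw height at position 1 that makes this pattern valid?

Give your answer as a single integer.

Answer: 3

Derivation:
i=0: (0 + 6) mod 5 = 1
i=1: s[i]=? (unknown)
i=2: (2 + 6) mod 5 = 3
i=3: (3 + 2) mod 5 = 0
i=4: (4 + 3) mod 5 = 2
Known residues: [0, 1, 2, 3]; need a permutation of 0..4, so missing residue r = 4
Need (1 + s) mod 5 = 4; smallest s = (4 - 1) mod 5 = 3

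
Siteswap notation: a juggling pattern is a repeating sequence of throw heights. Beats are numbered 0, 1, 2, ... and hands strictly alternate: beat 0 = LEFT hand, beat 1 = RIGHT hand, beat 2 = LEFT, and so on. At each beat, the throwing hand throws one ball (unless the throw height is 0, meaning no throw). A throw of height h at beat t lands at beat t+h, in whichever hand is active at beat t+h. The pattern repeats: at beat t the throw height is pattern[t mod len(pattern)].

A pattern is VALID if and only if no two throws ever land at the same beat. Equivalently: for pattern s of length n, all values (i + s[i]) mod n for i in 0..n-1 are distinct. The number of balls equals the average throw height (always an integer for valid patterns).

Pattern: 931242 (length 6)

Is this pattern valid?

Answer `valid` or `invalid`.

i=0: (i + s[i]) mod n = (0 + 9) mod 6 = 3
i=1: (i + s[i]) mod n = (1 + 3) mod 6 = 4
i=2: (i + s[i]) mod n = (2 + 1) mod 6 = 3
i=3: (i + s[i]) mod n = (3 + 2) mod 6 = 5
i=4: (i + s[i]) mod n = (4 + 4) mod 6 = 2
i=5: (i + s[i]) mod n = (5 + 2) mod 6 = 1
Residues: [3, 4, 3, 5, 2, 1], distinct: False

Answer: invalid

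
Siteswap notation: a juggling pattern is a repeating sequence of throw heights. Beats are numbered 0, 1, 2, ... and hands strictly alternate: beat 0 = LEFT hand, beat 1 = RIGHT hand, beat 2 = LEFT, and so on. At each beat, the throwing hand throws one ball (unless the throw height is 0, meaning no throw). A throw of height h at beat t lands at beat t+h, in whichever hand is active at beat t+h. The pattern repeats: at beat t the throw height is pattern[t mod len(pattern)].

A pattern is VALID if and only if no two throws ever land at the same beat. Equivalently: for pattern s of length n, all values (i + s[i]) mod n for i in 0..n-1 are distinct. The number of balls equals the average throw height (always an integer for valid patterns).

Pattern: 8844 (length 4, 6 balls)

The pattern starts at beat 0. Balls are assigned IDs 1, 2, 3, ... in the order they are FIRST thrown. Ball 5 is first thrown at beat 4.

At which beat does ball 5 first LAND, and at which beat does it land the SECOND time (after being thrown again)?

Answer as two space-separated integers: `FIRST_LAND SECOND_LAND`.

Beat 0 (L): throw ball1 h=8 -> lands@8:L; in-air after throw: [b1@8:L]
Beat 1 (R): throw ball2 h=8 -> lands@9:R; in-air after throw: [b1@8:L b2@9:R]
Beat 2 (L): throw ball3 h=4 -> lands@6:L; in-air after throw: [b3@6:L b1@8:L b2@9:R]
Beat 3 (R): throw ball4 h=4 -> lands@7:R; in-air after throw: [b3@6:L b4@7:R b1@8:L b2@9:R]
Beat 4 (L): throw ball5 h=8 -> lands@12:L; in-air after throw: [b3@6:L b4@7:R b1@8:L b2@9:R b5@12:L]
Beat 5 (R): throw ball6 h=8 -> lands@13:R; in-air after throw: [b3@6:L b4@7:R b1@8:L b2@9:R b5@12:L b6@13:R]
Beat 6 (L): throw ball3 h=4 -> lands@10:L; in-air after throw: [b4@7:R b1@8:L b2@9:R b3@10:L b5@12:L b6@13:R]
Beat 7 (R): throw ball4 h=4 -> lands@11:R; in-air after throw: [b1@8:L b2@9:R b3@10:L b4@11:R b5@12:L b6@13:R]
Beat 8 (L): throw ball1 h=8 -> lands@16:L; in-air after throw: [b2@9:R b3@10:L b4@11:R b5@12:L b6@13:R b1@16:L]
Beat 9 (R): throw ball2 h=8 -> lands@17:R; in-air after throw: [b3@10:L b4@11:R b5@12:L b6@13:R b1@16:L b2@17:R]
Beat 10 (L): throw ball3 h=4 -> lands@14:L; in-air after throw: [b4@11:R b5@12:L b6@13:R b3@14:L b1@16:L b2@17:R]
Beat 11 (R): throw ball4 h=4 -> lands@15:R; in-air after throw: [b5@12:L b6@13:R b3@14:L b4@15:R b1@16:L b2@17:R]
Beat 12 (L): throw ball5 h=8 -> lands@20:L; in-air after throw: [b6@13:R b3@14:L b4@15:R b1@16:L b2@17:R b5@20:L]
Beat 13 (R): throw ball6 h=8 -> lands@21:R; in-air after throw: [b3@14:L b4@15:R b1@16:L b2@17:R b5@20:L b6@21:R]
Beat 14 (L): throw ball3 h=4 -> lands@18:L; in-air after throw: [b4@15:R b1@16:L b2@17:R b3@18:L b5@20:L b6@21:R]
Beat 15 (R): throw ball4 h=4 -> lands@19:R; in-air after throw: [b1@16:L b2@17:R b3@18:L b4@19:R b5@20:L b6@21:R]
Beat 16 (L): throw ball1 h=8 -> lands@24:L; in-air after throw: [b2@17:R b3@18:L b4@19:R b5@20:L b6@21:R b1@24:L]
Ball 5: thrown@4 h=8 -> first land @12; rethrown@12 h=8 -> second land @20

Answer: 12 20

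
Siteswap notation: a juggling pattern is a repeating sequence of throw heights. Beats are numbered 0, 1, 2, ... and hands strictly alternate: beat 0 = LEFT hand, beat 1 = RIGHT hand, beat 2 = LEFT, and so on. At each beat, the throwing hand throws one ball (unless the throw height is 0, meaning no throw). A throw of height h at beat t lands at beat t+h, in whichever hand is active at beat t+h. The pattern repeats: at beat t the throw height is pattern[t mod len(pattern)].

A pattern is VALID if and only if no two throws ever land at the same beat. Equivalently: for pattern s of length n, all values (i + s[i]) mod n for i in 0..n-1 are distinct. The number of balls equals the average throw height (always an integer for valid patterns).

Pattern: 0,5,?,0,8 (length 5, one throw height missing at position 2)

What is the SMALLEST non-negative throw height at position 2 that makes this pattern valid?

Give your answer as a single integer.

i=0: (0 + 0) mod 5 = 0
i=1: (1 + 5) mod 5 = 1
i=2: s[i]=? (unknown)
i=3: (3 + 0) mod 5 = 3
i=4: (4 + 8) mod 5 = 2
Known residues: [0, 1, 2, 3]; need a permutation of 0..4, so missing residue r = 4
Need (2 + s) mod 5 = 4; smallest s = (4 - 2) mod 5 = 2

Answer: 2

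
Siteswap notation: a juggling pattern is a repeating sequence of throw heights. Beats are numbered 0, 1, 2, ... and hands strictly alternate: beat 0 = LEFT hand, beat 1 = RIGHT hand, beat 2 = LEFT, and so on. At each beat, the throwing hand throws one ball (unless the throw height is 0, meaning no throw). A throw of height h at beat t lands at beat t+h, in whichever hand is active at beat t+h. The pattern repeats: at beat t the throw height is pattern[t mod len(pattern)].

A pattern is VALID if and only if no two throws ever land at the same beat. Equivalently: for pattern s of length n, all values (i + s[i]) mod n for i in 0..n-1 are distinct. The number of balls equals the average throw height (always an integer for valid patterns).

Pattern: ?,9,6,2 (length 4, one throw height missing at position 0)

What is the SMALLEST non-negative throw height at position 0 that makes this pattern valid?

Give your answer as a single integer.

i=0: s[i]=? (unknown)
i=1: (1 + 9) mod 4 = 2
i=2: (2 + 6) mod 4 = 0
i=3: (3 + 2) mod 4 = 1
Known residues: [0, 1, 2]; need a permutation of 0..3, so missing residue r = 3
Need (0 + s) mod 4 = 3; smallest s = (3 - 0) mod 4 = 3

Answer: 3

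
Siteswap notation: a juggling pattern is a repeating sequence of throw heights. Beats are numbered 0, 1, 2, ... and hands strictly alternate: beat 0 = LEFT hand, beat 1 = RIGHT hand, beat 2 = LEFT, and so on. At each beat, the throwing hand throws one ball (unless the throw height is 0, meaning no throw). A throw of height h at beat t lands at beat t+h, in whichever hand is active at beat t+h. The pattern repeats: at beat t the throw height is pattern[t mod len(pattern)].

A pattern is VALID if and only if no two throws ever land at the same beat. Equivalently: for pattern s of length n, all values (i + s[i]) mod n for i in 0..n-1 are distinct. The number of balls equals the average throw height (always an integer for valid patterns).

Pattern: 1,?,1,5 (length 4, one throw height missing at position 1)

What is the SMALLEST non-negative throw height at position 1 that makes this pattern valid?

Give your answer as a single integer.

Answer: 1

Derivation:
i=0: (0 + 1) mod 4 = 1
i=1: s[i]=? (unknown)
i=2: (2 + 1) mod 4 = 3
i=3: (3 + 5) mod 4 = 0
Known residues: [0, 1, 3]; need a permutation of 0..3, so missing residue r = 2
Need (1 + s) mod 4 = 2; smallest s = (2 - 1) mod 4 = 1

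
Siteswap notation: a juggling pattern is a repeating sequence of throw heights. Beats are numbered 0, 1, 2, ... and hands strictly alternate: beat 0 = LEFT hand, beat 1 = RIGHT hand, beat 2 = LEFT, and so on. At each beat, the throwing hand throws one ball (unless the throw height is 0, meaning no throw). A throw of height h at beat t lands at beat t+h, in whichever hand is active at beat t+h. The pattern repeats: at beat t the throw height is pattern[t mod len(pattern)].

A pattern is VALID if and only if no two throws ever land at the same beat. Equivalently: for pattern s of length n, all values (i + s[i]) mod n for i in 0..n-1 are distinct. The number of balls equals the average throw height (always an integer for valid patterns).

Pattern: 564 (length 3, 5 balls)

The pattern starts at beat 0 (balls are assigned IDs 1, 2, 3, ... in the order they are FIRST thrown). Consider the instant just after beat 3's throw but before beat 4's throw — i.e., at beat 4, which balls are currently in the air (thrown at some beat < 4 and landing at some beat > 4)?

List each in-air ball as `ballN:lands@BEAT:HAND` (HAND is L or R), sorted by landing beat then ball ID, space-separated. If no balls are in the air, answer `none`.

Answer: ball1:lands@5:R ball3:lands@6:L ball2:lands@7:R ball4:lands@8:L

Derivation:
Beat 0 (L): throw ball1 h=5 -> lands@5:R; in-air after throw: [b1@5:R]
Beat 1 (R): throw ball2 h=6 -> lands@7:R; in-air after throw: [b1@5:R b2@7:R]
Beat 2 (L): throw ball3 h=4 -> lands@6:L; in-air after throw: [b1@5:R b3@6:L b2@7:R]
Beat 3 (R): throw ball4 h=5 -> lands@8:L; in-air after throw: [b1@5:R b3@6:L b2@7:R b4@8:L]
Beat 4 (L): throw ball5 h=6 -> lands@10:L; in-air after throw: [b1@5:R b3@6:L b2@7:R b4@8:L b5@10:L]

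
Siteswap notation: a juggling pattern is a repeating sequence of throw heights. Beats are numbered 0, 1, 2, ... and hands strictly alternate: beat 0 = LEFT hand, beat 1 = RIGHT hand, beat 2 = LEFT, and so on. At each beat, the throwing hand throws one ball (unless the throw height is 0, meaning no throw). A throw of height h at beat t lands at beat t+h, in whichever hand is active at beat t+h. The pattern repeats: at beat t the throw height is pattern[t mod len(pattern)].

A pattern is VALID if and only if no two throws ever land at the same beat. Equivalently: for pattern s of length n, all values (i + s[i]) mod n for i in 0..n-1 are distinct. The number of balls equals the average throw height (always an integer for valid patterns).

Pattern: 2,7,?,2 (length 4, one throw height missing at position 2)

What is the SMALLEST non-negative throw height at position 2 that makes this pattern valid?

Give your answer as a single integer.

Answer: 1

Derivation:
i=0: (0 + 2) mod 4 = 2
i=1: (1 + 7) mod 4 = 0
i=2: s[i]=? (unknown)
i=3: (3 + 2) mod 4 = 1
Known residues: [0, 1, 2]; need a permutation of 0..3, so missing residue r = 3
Need (2 + s) mod 4 = 3; smallest s = (3 - 2) mod 4 = 1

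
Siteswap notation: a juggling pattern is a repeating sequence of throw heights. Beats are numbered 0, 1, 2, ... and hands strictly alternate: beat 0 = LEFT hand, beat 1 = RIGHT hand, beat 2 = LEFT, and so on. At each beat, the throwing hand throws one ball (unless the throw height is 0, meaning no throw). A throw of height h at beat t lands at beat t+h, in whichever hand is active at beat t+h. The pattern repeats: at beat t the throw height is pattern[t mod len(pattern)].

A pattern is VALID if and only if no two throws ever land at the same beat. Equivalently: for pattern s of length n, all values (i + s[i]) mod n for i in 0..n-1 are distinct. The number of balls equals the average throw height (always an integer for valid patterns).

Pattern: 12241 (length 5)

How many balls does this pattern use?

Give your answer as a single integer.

Answer: 2

Derivation:
Pattern = [1, 2, 2, 4, 1], length n = 5
  position 0: throw height = 1, running sum = 1
  position 1: throw height = 2, running sum = 3
  position 2: throw height = 2, running sum = 5
  position 3: throw height = 4, running sum = 9
  position 4: throw height = 1, running sum = 10
Total sum = 10; balls = sum / n = 10 / 5 = 2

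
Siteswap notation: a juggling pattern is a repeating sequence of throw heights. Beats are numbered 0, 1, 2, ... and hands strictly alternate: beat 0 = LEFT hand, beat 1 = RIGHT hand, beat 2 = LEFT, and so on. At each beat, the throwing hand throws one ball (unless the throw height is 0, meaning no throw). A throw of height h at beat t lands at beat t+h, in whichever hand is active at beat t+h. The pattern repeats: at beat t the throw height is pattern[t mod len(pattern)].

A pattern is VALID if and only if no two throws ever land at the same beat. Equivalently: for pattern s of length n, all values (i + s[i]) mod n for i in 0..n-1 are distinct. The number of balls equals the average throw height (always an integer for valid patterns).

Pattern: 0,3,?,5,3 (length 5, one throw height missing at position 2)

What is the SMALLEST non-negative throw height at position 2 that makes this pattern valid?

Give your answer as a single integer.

Answer: 4

Derivation:
i=0: (0 + 0) mod 5 = 0
i=1: (1 + 3) mod 5 = 4
i=2: s[i]=? (unknown)
i=3: (3 + 5) mod 5 = 3
i=4: (4 + 3) mod 5 = 2
Known residues: [0, 2, 3, 4]; need a permutation of 0..4, so missing residue r = 1
Need (2 + s) mod 5 = 1; smallest s = (1 - 2) mod 5 = 4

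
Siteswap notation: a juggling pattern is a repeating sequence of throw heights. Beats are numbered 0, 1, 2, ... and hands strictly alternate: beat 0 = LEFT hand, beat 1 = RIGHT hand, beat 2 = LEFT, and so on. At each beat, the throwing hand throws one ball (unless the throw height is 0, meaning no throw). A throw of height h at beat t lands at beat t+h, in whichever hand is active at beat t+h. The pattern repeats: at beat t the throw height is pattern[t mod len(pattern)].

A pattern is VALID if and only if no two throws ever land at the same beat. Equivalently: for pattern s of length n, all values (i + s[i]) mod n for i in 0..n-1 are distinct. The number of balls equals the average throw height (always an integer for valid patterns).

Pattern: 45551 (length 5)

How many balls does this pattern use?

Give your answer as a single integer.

Pattern = [4, 5, 5, 5, 1], length n = 5
  position 0: throw height = 4, running sum = 4
  position 1: throw height = 5, running sum = 9
  position 2: throw height = 5, running sum = 14
  position 3: throw height = 5, running sum = 19
  position 4: throw height = 1, running sum = 20
Total sum = 20; balls = sum / n = 20 / 5 = 4

Answer: 4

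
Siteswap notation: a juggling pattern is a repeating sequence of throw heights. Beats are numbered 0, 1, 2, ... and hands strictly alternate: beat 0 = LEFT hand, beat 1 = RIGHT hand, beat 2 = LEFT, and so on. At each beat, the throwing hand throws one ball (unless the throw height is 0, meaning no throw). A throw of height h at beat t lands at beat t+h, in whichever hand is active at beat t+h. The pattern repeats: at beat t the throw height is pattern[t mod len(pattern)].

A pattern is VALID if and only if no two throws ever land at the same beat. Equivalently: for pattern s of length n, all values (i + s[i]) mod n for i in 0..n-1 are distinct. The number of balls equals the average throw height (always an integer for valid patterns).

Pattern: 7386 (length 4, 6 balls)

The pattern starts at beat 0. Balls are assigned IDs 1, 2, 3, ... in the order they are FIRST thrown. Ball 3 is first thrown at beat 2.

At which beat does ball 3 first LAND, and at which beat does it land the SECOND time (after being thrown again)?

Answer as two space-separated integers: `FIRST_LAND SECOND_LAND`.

Answer: 10 18

Derivation:
Beat 0 (L): throw ball1 h=7 -> lands@7:R; in-air after throw: [b1@7:R]
Beat 1 (R): throw ball2 h=3 -> lands@4:L; in-air after throw: [b2@4:L b1@7:R]
Beat 2 (L): throw ball3 h=8 -> lands@10:L; in-air after throw: [b2@4:L b1@7:R b3@10:L]
Beat 3 (R): throw ball4 h=6 -> lands@9:R; in-air after throw: [b2@4:L b1@7:R b4@9:R b3@10:L]
Beat 4 (L): throw ball2 h=7 -> lands@11:R; in-air after throw: [b1@7:R b4@9:R b3@10:L b2@11:R]
Beat 5 (R): throw ball5 h=3 -> lands@8:L; in-air after throw: [b1@7:R b5@8:L b4@9:R b3@10:L b2@11:R]
Beat 6 (L): throw ball6 h=8 -> lands@14:L; in-air after throw: [b1@7:R b5@8:L b4@9:R b3@10:L b2@11:R b6@14:L]
Beat 7 (R): throw ball1 h=6 -> lands@13:R; in-air after throw: [b5@8:L b4@9:R b3@10:L b2@11:R b1@13:R b6@14:L]
Beat 8 (L): throw ball5 h=7 -> lands@15:R; in-air after throw: [b4@9:R b3@10:L b2@11:R b1@13:R b6@14:L b5@15:R]
Beat 9 (R): throw ball4 h=3 -> lands@12:L; in-air after throw: [b3@10:L b2@11:R b4@12:L b1@13:R b6@14:L b5@15:R]
Beat 10 (L): throw ball3 h=8 -> lands@18:L; in-air after throw: [b2@11:R b4@12:L b1@13:R b6@14:L b5@15:R b3@18:L]
Beat 11 (R): throw ball2 h=6 -> lands@17:R; in-air after throw: [b4@12:L b1@13:R b6@14:L b5@15:R b2@17:R b3@18:L]
Beat 12 (L): throw ball4 h=7 -> lands@19:R; in-air after throw: [b1@13:R b6@14:L b5@15:R b2@17:R b3@18:L b4@19:R]
Beat 13 (R): throw ball1 h=3 -> lands@16:L; in-air after throw: [b6@14:L b5@15:R b1@16:L b2@17:R b3@18:L b4@19:R]
Beat 14 (L): throw ball6 h=8 -> lands@22:L; in-air after throw: [b5@15:R b1@16:L b2@17:R b3@18:L b4@19:R b6@22:L]
Beat 15 (R): throw ball5 h=6 -> lands@21:R; in-air after throw: [b1@16:L b2@17:R b3@18:L b4@19:R b5@21:R b6@22:L]
Beat 16 (L): throw ball1 h=7 -> lands@23:R; in-air after throw: [b2@17:R b3@18:L b4@19:R b5@21:R b6@22:L b1@23:R]
Beat 17 (R): throw ball2 h=3 -> lands@20:L; in-air after throw: [b3@18:L b4@19:R b2@20:L b5@21:R b6@22:L b1@23:R]
Ball 3: thrown@2 h=8 -> first land @10; rethrown@10 h=8 -> second land @18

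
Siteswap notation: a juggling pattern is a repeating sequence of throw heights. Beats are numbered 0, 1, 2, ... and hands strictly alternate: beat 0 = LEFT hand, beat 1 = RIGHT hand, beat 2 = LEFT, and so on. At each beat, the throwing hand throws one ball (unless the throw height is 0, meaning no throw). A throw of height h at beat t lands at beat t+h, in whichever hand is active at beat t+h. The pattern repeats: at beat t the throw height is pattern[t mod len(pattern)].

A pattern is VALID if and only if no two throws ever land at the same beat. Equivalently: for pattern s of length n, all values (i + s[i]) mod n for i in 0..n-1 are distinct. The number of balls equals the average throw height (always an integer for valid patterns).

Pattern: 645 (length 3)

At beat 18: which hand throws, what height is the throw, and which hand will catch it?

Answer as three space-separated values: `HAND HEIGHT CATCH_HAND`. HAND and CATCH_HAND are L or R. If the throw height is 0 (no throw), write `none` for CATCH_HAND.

Answer: L 6 L

Derivation:
Beat 18: 18 mod 2 = 0, so hand = L
Throw height = pattern[18 mod 3] = pattern[0] = 6
Lands at beat 18+6=24, 24 mod 2 = 0, so catch hand = L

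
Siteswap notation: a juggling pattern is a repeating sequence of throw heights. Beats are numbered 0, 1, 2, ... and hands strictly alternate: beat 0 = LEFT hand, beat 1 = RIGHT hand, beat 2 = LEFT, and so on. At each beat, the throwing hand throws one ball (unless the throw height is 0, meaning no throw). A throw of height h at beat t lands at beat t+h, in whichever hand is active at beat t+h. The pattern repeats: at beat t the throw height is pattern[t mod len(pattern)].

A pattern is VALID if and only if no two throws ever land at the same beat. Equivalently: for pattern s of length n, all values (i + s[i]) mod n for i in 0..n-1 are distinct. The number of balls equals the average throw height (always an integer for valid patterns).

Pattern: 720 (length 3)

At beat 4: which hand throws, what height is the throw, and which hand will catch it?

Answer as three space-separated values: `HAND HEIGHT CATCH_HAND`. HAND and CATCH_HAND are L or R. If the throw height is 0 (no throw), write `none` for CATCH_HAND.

Answer: L 2 L

Derivation:
Beat 4: 4 mod 2 = 0, so hand = L
Throw height = pattern[4 mod 3] = pattern[1] = 2
Lands at beat 4+2=6, 6 mod 2 = 0, so catch hand = L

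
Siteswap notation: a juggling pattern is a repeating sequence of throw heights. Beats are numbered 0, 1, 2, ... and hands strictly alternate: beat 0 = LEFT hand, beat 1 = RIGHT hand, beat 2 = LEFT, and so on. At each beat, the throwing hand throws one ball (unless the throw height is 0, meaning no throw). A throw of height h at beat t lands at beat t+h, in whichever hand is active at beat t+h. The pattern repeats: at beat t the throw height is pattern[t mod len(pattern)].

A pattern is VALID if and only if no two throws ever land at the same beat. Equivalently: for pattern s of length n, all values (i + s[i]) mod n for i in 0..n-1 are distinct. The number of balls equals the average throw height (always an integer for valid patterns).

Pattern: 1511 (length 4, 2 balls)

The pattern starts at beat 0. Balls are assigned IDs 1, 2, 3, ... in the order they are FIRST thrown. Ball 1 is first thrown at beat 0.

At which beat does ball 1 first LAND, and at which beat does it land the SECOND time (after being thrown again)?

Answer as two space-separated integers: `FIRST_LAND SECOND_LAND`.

Beat 0 (L): throw ball1 h=1 -> lands@1:R; in-air after throw: [b1@1:R]
Beat 1 (R): throw ball1 h=5 -> lands@6:L; in-air after throw: [b1@6:L]
Beat 2 (L): throw ball2 h=1 -> lands@3:R; in-air after throw: [b2@3:R b1@6:L]
Beat 3 (R): throw ball2 h=1 -> lands@4:L; in-air after throw: [b2@4:L b1@6:L]
Beat 4 (L): throw ball2 h=1 -> lands@5:R; in-air after throw: [b2@5:R b1@6:L]
Beat 5 (R): throw ball2 h=5 -> lands@10:L; in-air after throw: [b1@6:L b2@10:L]
Beat 6 (L): throw ball1 h=1 -> lands@7:R; in-air after throw: [b1@7:R b2@10:L]
Ball 1: thrown@0 h=1 -> first land @1; rethrown@1 h=5 -> second land @6

Answer: 1 6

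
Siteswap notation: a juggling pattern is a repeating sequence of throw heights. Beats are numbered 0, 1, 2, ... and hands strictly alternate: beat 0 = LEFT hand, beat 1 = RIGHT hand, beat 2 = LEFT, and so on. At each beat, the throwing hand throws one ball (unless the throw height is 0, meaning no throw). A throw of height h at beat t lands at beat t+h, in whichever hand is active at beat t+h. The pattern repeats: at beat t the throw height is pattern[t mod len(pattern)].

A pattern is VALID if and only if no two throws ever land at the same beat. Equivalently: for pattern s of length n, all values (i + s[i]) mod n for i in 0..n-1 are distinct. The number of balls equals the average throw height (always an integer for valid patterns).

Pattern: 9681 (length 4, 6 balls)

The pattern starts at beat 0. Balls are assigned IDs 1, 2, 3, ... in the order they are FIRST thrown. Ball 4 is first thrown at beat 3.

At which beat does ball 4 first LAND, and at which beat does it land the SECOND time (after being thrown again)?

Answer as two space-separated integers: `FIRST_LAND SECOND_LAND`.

Answer: 4 13

Derivation:
Beat 0 (L): throw ball1 h=9 -> lands@9:R; in-air after throw: [b1@9:R]
Beat 1 (R): throw ball2 h=6 -> lands@7:R; in-air after throw: [b2@7:R b1@9:R]
Beat 2 (L): throw ball3 h=8 -> lands@10:L; in-air after throw: [b2@7:R b1@9:R b3@10:L]
Beat 3 (R): throw ball4 h=1 -> lands@4:L; in-air after throw: [b4@4:L b2@7:R b1@9:R b3@10:L]
Beat 4 (L): throw ball4 h=9 -> lands@13:R; in-air after throw: [b2@7:R b1@9:R b3@10:L b4@13:R]
Beat 5 (R): throw ball5 h=6 -> lands@11:R; in-air after throw: [b2@7:R b1@9:R b3@10:L b5@11:R b4@13:R]
Beat 6 (L): throw ball6 h=8 -> lands@14:L; in-air after throw: [b2@7:R b1@9:R b3@10:L b5@11:R b4@13:R b6@14:L]
Beat 7 (R): throw ball2 h=1 -> lands@8:L; in-air after throw: [b2@8:L b1@9:R b3@10:L b5@11:R b4@13:R b6@14:L]
Beat 8 (L): throw ball2 h=9 -> lands@17:R; in-air after throw: [b1@9:R b3@10:L b5@11:R b4@13:R b6@14:L b2@17:R]
Beat 9 (R): throw ball1 h=6 -> lands@15:R; in-air after throw: [b3@10:L b5@11:R b4@13:R b6@14:L b1@15:R b2@17:R]
Beat 10 (L): throw ball3 h=8 -> lands@18:L; in-air after throw: [b5@11:R b4@13:R b6@14:L b1@15:R b2@17:R b3@18:L]
Beat 11 (R): throw ball5 h=1 -> lands@12:L; in-air after throw: [b5@12:L b4@13:R b6@14:L b1@15:R b2@17:R b3@18:L]
Beat 12 (L): throw ball5 h=9 -> lands@21:R; in-air after throw: [b4@13:R b6@14:L b1@15:R b2@17:R b3@18:L b5@21:R]
Ball 4: thrown@3 h=1 -> first land @4; rethrown@4 h=9 -> second land @13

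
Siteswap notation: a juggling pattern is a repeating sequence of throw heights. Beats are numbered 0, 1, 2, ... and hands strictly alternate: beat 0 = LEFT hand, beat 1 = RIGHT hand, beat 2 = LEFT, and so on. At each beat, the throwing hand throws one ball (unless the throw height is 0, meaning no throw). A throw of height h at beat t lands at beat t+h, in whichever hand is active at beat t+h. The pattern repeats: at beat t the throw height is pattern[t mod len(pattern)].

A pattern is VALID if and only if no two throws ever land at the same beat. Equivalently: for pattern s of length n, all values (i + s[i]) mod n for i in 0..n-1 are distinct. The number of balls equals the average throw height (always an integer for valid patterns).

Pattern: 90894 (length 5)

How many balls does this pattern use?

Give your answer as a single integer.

Pattern = [9, 0, 8, 9, 4], length n = 5
  position 0: throw height = 9, running sum = 9
  position 1: throw height = 0, running sum = 9
  position 2: throw height = 8, running sum = 17
  position 3: throw height = 9, running sum = 26
  position 4: throw height = 4, running sum = 30
Total sum = 30; balls = sum / n = 30 / 5 = 6

Answer: 6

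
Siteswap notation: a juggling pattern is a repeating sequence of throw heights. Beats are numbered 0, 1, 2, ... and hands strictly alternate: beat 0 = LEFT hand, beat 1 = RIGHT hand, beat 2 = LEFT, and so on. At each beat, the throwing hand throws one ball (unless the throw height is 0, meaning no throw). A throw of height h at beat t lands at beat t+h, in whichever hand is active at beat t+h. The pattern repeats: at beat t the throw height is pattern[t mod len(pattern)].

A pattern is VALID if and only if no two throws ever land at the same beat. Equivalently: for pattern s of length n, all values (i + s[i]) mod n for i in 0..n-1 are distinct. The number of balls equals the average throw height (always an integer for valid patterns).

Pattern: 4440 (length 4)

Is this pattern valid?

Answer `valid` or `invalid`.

i=0: (i + s[i]) mod n = (0 + 4) mod 4 = 0
i=1: (i + s[i]) mod n = (1 + 4) mod 4 = 1
i=2: (i + s[i]) mod n = (2 + 4) mod 4 = 2
i=3: (i + s[i]) mod n = (3 + 0) mod 4 = 3
Residues: [0, 1, 2, 3], distinct: True

Answer: valid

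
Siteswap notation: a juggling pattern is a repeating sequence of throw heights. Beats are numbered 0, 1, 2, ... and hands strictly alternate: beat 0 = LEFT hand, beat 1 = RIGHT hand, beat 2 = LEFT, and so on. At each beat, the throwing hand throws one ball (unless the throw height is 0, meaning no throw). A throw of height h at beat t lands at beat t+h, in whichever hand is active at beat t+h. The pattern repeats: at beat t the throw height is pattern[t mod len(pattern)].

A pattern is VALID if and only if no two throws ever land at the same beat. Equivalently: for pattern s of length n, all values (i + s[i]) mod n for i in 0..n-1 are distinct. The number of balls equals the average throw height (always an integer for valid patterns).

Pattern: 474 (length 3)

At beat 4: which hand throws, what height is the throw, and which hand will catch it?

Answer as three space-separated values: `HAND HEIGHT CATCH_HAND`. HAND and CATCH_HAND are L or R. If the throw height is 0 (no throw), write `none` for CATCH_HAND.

Answer: L 7 R

Derivation:
Beat 4: 4 mod 2 = 0, so hand = L
Throw height = pattern[4 mod 3] = pattern[1] = 7
Lands at beat 4+7=11, 11 mod 2 = 1, so catch hand = R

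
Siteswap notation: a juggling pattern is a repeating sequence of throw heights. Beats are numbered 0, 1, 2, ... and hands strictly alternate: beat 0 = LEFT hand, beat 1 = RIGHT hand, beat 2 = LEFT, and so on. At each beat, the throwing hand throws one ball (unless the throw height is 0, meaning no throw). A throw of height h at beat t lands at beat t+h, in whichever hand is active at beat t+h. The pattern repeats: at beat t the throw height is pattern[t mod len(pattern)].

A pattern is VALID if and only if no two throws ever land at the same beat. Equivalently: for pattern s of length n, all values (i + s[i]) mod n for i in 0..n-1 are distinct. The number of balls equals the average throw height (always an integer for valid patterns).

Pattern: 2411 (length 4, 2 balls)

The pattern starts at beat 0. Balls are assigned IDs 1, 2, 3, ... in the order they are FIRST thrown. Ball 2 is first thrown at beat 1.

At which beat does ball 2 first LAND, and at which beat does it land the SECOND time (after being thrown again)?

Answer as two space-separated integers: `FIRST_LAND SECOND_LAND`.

Answer: 5 9

Derivation:
Beat 0 (L): throw ball1 h=2 -> lands@2:L; in-air after throw: [b1@2:L]
Beat 1 (R): throw ball2 h=4 -> lands@5:R; in-air after throw: [b1@2:L b2@5:R]
Beat 2 (L): throw ball1 h=1 -> lands@3:R; in-air after throw: [b1@3:R b2@5:R]
Beat 3 (R): throw ball1 h=1 -> lands@4:L; in-air after throw: [b1@4:L b2@5:R]
Beat 4 (L): throw ball1 h=2 -> lands@6:L; in-air after throw: [b2@5:R b1@6:L]
Beat 5 (R): throw ball2 h=4 -> lands@9:R; in-air after throw: [b1@6:L b2@9:R]
Beat 6 (L): throw ball1 h=1 -> lands@7:R; in-air after throw: [b1@7:R b2@9:R]
Beat 7 (R): throw ball1 h=1 -> lands@8:L; in-air after throw: [b1@8:L b2@9:R]
Beat 8 (L): throw ball1 h=2 -> lands@10:L; in-air after throw: [b2@9:R b1@10:L]
Beat 9 (R): throw ball2 h=4 -> lands@13:R; in-air after throw: [b1@10:L b2@13:R]
Ball 2: thrown@1 h=4 -> first land @5; rethrown@5 h=4 -> second land @9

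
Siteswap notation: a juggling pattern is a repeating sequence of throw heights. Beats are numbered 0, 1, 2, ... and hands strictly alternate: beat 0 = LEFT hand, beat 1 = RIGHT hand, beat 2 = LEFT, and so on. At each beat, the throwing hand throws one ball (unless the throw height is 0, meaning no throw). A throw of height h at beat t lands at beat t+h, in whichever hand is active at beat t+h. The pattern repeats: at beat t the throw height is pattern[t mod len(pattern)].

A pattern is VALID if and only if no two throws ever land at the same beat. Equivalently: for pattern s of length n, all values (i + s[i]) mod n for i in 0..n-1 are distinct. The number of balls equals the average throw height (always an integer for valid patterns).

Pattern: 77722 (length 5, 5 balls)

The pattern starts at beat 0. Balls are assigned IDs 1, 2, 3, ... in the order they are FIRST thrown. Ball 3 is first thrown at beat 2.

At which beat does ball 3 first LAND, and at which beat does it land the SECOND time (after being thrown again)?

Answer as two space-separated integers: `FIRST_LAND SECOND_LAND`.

Answer: 9 11

Derivation:
Beat 0 (L): throw ball1 h=7 -> lands@7:R; in-air after throw: [b1@7:R]
Beat 1 (R): throw ball2 h=7 -> lands@8:L; in-air after throw: [b1@7:R b2@8:L]
Beat 2 (L): throw ball3 h=7 -> lands@9:R; in-air after throw: [b1@7:R b2@8:L b3@9:R]
Beat 3 (R): throw ball4 h=2 -> lands@5:R; in-air after throw: [b4@5:R b1@7:R b2@8:L b3@9:R]
Beat 4 (L): throw ball5 h=2 -> lands@6:L; in-air after throw: [b4@5:R b5@6:L b1@7:R b2@8:L b3@9:R]
Beat 5 (R): throw ball4 h=7 -> lands@12:L; in-air after throw: [b5@6:L b1@7:R b2@8:L b3@9:R b4@12:L]
Beat 6 (L): throw ball5 h=7 -> lands@13:R; in-air after throw: [b1@7:R b2@8:L b3@9:R b4@12:L b5@13:R]
Beat 7 (R): throw ball1 h=7 -> lands@14:L; in-air after throw: [b2@8:L b3@9:R b4@12:L b5@13:R b1@14:L]
Beat 8 (L): throw ball2 h=2 -> lands@10:L; in-air after throw: [b3@9:R b2@10:L b4@12:L b5@13:R b1@14:L]
Beat 9 (R): throw ball3 h=2 -> lands@11:R; in-air after throw: [b2@10:L b3@11:R b4@12:L b5@13:R b1@14:L]
Beat 10 (L): throw ball2 h=7 -> lands@17:R; in-air after throw: [b3@11:R b4@12:L b5@13:R b1@14:L b2@17:R]
Beat 11 (R): throw ball3 h=7 -> lands@18:L; in-air after throw: [b4@12:L b5@13:R b1@14:L b2@17:R b3@18:L]
Ball 3: thrown@2 h=7 -> first land @9; rethrown@9 h=2 -> second land @11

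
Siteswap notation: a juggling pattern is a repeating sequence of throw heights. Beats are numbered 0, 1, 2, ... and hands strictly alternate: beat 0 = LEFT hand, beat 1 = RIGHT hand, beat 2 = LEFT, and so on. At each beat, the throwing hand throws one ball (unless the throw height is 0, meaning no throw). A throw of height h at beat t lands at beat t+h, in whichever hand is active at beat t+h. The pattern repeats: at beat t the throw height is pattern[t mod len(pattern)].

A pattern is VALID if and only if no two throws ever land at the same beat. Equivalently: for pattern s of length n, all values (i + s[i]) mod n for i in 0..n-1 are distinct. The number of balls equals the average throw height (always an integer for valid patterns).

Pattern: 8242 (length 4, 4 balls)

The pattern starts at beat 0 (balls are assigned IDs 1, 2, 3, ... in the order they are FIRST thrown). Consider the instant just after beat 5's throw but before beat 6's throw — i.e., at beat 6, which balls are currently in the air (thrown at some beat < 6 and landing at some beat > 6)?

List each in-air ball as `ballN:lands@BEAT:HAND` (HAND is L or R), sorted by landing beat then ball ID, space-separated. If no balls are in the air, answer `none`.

Answer: ball2:lands@7:R ball1:lands@8:L ball4:lands@12:L

Derivation:
Beat 0 (L): throw ball1 h=8 -> lands@8:L; in-air after throw: [b1@8:L]
Beat 1 (R): throw ball2 h=2 -> lands@3:R; in-air after throw: [b2@3:R b1@8:L]
Beat 2 (L): throw ball3 h=4 -> lands@6:L; in-air after throw: [b2@3:R b3@6:L b1@8:L]
Beat 3 (R): throw ball2 h=2 -> lands@5:R; in-air after throw: [b2@5:R b3@6:L b1@8:L]
Beat 4 (L): throw ball4 h=8 -> lands@12:L; in-air after throw: [b2@5:R b3@6:L b1@8:L b4@12:L]
Beat 5 (R): throw ball2 h=2 -> lands@7:R; in-air after throw: [b3@6:L b2@7:R b1@8:L b4@12:L]
Beat 6 (L): throw ball3 h=4 -> lands@10:L; in-air after throw: [b2@7:R b1@8:L b3@10:L b4@12:L]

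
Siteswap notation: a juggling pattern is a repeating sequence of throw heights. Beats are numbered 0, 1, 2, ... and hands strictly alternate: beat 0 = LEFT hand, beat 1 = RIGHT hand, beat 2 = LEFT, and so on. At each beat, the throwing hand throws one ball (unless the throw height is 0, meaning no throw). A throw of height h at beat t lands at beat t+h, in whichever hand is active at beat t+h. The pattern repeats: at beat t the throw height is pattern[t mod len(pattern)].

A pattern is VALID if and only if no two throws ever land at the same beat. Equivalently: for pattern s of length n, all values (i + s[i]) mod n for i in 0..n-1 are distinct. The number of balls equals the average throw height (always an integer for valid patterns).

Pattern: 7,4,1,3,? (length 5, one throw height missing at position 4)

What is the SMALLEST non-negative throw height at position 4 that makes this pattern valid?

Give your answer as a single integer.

i=0: (0 + 7) mod 5 = 2
i=1: (1 + 4) mod 5 = 0
i=2: (2 + 1) mod 5 = 3
i=3: (3 + 3) mod 5 = 1
i=4: s[i]=? (unknown)
Known residues: [0, 1, 2, 3]; need a permutation of 0..4, so missing residue r = 4
Need (4 + s) mod 5 = 4; smallest s = (4 - 4) mod 5 = 0

Answer: 0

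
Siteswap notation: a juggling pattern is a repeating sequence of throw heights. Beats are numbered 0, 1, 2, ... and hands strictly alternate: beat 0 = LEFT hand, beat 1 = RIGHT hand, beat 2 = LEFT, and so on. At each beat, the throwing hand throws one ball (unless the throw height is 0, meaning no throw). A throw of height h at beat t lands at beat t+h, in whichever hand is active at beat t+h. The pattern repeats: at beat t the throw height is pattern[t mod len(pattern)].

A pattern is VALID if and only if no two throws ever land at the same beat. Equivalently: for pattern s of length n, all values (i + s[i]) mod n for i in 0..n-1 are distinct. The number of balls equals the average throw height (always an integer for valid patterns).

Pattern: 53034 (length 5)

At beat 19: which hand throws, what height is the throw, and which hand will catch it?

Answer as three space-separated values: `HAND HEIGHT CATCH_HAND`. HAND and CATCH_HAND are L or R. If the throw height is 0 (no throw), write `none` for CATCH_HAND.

Answer: R 4 R

Derivation:
Beat 19: 19 mod 2 = 1, so hand = R
Throw height = pattern[19 mod 5] = pattern[4] = 4
Lands at beat 19+4=23, 23 mod 2 = 1, so catch hand = R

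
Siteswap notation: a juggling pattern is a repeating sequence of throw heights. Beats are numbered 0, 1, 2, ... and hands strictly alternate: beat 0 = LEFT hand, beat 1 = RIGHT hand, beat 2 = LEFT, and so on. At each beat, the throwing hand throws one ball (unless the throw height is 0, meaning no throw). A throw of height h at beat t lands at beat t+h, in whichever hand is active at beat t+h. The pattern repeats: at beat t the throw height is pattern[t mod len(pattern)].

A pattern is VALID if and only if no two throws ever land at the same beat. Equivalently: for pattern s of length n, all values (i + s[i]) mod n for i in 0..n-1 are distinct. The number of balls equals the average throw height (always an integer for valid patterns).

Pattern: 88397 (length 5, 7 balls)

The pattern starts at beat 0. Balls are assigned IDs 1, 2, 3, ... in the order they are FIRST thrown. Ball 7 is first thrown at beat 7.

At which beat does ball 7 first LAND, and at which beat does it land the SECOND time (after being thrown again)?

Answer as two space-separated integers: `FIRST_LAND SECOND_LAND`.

Answer: 10 18

Derivation:
Beat 0 (L): throw ball1 h=8 -> lands@8:L; in-air after throw: [b1@8:L]
Beat 1 (R): throw ball2 h=8 -> lands@9:R; in-air after throw: [b1@8:L b2@9:R]
Beat 2 (L): throw ball3 h=3 -> lands@5:R; in-air after throw: [b3@5:R b1@8:L b2@9:R]
Beat 3 (R): throw ball4 h=9 -> lands@12:L; in-air after throw: [b3@5:R b1@8:L b2@9:R b4@12:L]
Beat 4 (L): throw ball5 h=7 -> lands@11:R; in-air after throw: [b3@5:R b1@8:L b2@9:R b5@11:R b4@12:L]
Beat 5 (R): throw ball3 h=8 -> lands@13:R; in-air after throw: [b1@8:L b2@9:R b5@11:R b4@12:L b3@13:R]
Beat 6 (L): throw ball6 h=8 -> lands@14:L; in-air after throw: [b1@8:L b2@9:R b5@11:R b4@12:L b3@13:R b6@14:L]
Beat 7 (R): throw ball7 h=3 -> lands@10:L; in-air after throw: [b1@8:L b2@9:R b7@10:L b5@11:R b4@12:L b3@13:R b6@14:L]
Beat 8 (L): throw ball1 h=9 -> lands@17:R; in-air after throw: [b2@9:R b7@10:L b5@11:R b4@12:L b3@13:R b6@14:L b1@17:R]
Beat 9 (R): throw ball2 h=7 -> lands@16:L; in-air after throw: [b7@10:L b5@11:R b4@12:L b3@13:R b6@14:L b2@16:L b1@17:R]
Beat 10 (L): throw ball7 h=8 -> lands@18:L; in-air after throw: [b5@11:R b4@12:L b3@13:R b6@14:L b2@16:L b1@17:R b7@18:L]
Beat 11 (R): throw ball5 h=8 -> lands@19:R; in-air after throw: [b4@12:L b3@13:R b6@14:L b2@16:L b1@17:R b7@18:L b5@19:R]
Beat 12 (L): throw ball4 h=3 -> lands@15:R; in-air after throw: [b3@13:R b6@14:L b4@15:R b2@16:L b1@17:R b7@18:L b5@19:R]
Beat 13 (R): throw ball3 h=9 -> lands@22:L; in-air after throw: [b6@14:L b4@15:R b2@16:L b1@17:R b7@18:L b5@19:R b3@22:L]
Beat 14 (L): throw ball6 h=7 -> lands@21:R; in-air after throw: [b4@15:R b2@16:L b1@17:R b7@18:L b5@19:R b6@21:R b3@22:L]
Beat 15 (R): throw ball4 h=8 -> lands@23:R; in-air after throw: [b2@16:L b1@17:R b7@18:L b5@19:R b6@21:R b3@22:L b4@23:R]
Beat 16 (L): throw ball2 h=8 -> lands@24:L; in-air after throw: [b1@17:R b7@18:L b5@19:R b6@21:R b3@22:L b4@23:R b2@24:L]
Beat 17 (R): throw ball1 h=3 -> lands@20:L; in-air after throw: [b7@18:L b5@19:R b1@20:L b6@21:R b3@22:L b4@23:R b2@24:L]
Beat 18 (L): throw ball7 h=9 -> lands@27:R; in-air after throw: [b5@19:R b1@20:L b6@21:R b3@22:L b4@23:R b2@24:L b7@27:R]
Ball 7: thrown@7 h=3 -> first land @10; rethrown@10 h=8 -> second land @18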